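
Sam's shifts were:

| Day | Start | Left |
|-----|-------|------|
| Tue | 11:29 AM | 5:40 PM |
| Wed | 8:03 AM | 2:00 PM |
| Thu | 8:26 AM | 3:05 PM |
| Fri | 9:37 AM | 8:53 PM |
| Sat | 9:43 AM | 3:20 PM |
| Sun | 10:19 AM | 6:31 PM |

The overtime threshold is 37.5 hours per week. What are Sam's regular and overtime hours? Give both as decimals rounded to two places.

Tue: 11:29 AM–5:40 PM = 6 h 11 min
Wed: 8:03 AM–2:00 PM = 5 h 57 min
Thu: 8:26 AM–3:05 PM = 6 h 39 min
Fri: 9:37 AM–8:53 PM = 11 h 16 min
Sat: 9:43 AM–3:20 PM = 5 h 37 min
Sun: 10:19 AM–6:31 PM = 8 h 12 min
Total worked: 43 h 52 min = 43.87 h.
Threshold 37.5 h → overtime 6 h 22 min, regular 37 h 30 min.

Regular 37.50 hours, overtime 6.37 hours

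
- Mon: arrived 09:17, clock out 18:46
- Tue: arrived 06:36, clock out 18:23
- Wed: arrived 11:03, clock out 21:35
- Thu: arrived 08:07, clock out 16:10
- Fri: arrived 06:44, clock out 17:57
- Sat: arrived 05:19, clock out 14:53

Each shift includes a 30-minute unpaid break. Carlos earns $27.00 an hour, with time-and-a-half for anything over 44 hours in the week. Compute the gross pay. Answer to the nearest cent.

Mon: 09:17–18:46 = 9 h 29 min; less 30 min break → 8 h 59 min
Tue: 06:36–18:23 = 11 h 47 min; less 30 min break → 11 h 17 min
Wed: 11:03–21:35 = 10 h 32 min; less 30 min break → 10 h 2 min
Thu: 08:07–16:10 = 8 h 3 min; less 30 min break → 7 h 33 min
Fri: 06:44–17:57 = 11 h 13 min; less 30 min break → 10 h 43 min
Sat: 05:19–14:53 = 9 h 34 min; less 30 min break → 9 h 4 min
Total worked: 57 h 38 min = 3458 min.
Regular 44 h 0 min = 2640 min at $27.00/h; overtime 13 h 38 min = 818 min at $40.50/h.
Pay = (2640 × $27.00 + 818 × $40.50) ÷ 60 = $1740.15.

$1740.15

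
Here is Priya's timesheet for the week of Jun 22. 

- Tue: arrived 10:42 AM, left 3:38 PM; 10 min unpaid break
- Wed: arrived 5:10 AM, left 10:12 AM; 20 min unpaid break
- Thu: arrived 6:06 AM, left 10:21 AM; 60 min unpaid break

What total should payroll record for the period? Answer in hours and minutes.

Tue: 10:42 AM–3:38 PM = 4 h 56 min; less 10 min break → 4 h 46 min
Wed: 5:10 AM–10:12 AM = 5 h 2 min; less 20 min break → 4 h 42 min
Thu: 6:06 AM–10:21 AM = 4 h 15 min; less 60 min break → 3 h 15 min
Total: 4 h 46 min + 4 h 42 min + 3 h 15 min = 12 h 43 min.

12 h 43 min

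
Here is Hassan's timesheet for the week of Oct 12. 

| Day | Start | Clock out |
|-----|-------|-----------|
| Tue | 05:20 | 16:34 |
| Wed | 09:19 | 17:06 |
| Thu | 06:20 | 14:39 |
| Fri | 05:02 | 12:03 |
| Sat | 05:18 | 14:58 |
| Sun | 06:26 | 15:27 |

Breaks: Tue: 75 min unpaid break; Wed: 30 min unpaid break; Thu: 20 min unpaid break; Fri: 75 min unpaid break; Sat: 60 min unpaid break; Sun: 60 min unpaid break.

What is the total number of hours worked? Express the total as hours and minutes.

Tue: 05:20–16:34 = 11 h 14 min; less 75 min break → 9 h 59 min
Wed: 09:19–17:06 = 7 h 47 min; less 30 min break → 7 h 17 min
Thu: 06:20–14:39 = 8 h 19 min; less 20 min break → 7 h 59 min
Fri: 05:02–12:03 = 7 h 1 min; less 75 min break → 5 h 46 min
Sat: 05:18–14:58 = 9 h 40 min; less 60 min break → 8 h 40 min
Sun: 06:26–15:27 = 9 h 1 min; less 60 min break → 8 h 1 min
Total: 9 h 59 min + 7 h 17 min + 7 h 59 min + 5 h 46 min + 8 h 40 min + 8 h 1 min = 47 h 42 min.

47 h 42 min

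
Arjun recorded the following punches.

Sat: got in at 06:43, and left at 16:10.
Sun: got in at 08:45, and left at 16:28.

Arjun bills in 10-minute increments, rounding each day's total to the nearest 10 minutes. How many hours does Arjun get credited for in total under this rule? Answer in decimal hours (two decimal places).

17.17 hours

Sat: 06:43–16:10 = 9 h 27 min → rounds to 9 h 30 min
Sun: 08:45–16:28 = 7 h 43 min → rounds to 7 h 40 min
Total credited: 17 h 10 min.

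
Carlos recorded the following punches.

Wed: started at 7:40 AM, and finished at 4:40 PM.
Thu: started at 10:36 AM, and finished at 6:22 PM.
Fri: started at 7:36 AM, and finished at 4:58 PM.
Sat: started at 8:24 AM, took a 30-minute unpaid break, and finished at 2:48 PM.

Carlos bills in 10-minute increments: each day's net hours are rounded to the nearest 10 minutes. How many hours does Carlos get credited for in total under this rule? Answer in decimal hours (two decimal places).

32.00 hours

Wed: 7:40 AM–4:40 PM = 9 h 0 min → rounds to 9 h 0 min
Thu: 10:36 AM–6:22 PM = 7 h 46 min → rounds to 7 h 50 min
Fri: 7:36 AM–4:58 PM = 9 h 22 min → rounds to 9 h 20 min
Sat: 8:24 AM–2:48 PM = 6 h 24 min − 30 min = 5 h 54 min → rounds to 5 h 50 min
Total credited: 32 h 0 min.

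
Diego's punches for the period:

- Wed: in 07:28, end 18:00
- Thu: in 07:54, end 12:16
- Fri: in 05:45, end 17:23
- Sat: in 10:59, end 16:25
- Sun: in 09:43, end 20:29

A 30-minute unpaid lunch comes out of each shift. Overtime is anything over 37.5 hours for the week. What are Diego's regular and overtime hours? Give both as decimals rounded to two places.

Wed: 07:28–18:00 = 10 h 32 min; less 30 min break → 10 h 2 min
Thu: 07:54–12:16 = 4 h 22 min; less 30 min break → 3 h 52 min
Fri: 05:45–17:23 = 11 h 38 min; less 30 min break → 11 h 8 min
Sat: 10:59–16:25 = 5 h 26 min; less 30 min break → 4 h 56 min
Sun: 09:43–20:29 = 10 h 46 min; less 30 min break → 10 h 16 min
Total worked: 40 h 14 min = 40.23 h.
Threshold 37.5 h → overtime 2 h 44 min, regular 37 h 30 min.

Regular 37.50 hours, overtime 2.73 hours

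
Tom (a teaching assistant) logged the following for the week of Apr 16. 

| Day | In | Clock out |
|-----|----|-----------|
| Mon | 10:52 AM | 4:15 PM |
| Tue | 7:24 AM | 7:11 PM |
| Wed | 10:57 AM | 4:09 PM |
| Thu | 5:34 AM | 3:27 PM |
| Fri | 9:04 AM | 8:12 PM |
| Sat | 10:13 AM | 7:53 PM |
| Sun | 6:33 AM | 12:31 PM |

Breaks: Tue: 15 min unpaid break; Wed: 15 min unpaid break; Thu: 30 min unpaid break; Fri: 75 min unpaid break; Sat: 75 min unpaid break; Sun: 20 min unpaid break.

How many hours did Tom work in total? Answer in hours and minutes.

55 h 11 min

Mon: 10:52 AM–4:15 PM = 5 h 23 min
Tue: 7:24 AM–7:11 PM = 11 h 47 min; less 15 min break → 11 h 32 min
Wed: 10:57 AM–4:09 PM = 5 h 12 min; less 15 min break → 4 h 57 min
Thu: 5:34 AM–3:27 PM = 9 h 53 min; less 30 min break → 9 h 23 min
Fri: 9:04 AM–8:12 PM = 11 h 8 min; less 75 min break → 9 h 53 min
Sat: 10:13 AM–7:53 PM = 9 h 40 min; less 75 min break → 8 h 25 min
Sun: 6:33 AM–12:31 PM = 5 h 58 min; less 20 min break → 5 h 38 min
Total: 5 h 23 min + 11 h 32 min + 4 h 57 min + 9 h 23 min + 9 h 53 min + 8 h 25 min + 5 h 38 min = 55 h 11 min.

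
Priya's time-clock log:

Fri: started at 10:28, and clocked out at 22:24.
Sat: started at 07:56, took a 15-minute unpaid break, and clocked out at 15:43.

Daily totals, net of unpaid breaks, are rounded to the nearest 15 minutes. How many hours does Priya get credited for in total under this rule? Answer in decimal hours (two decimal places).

19.50 hours

Fri: 10:28–22:24 = 11 h 56 min → rounds to 12 h 0 min
Sat: 07:56–15:43 = 7 h 47 min − 15 min = 7 h 32 min → rounds to 7 h 30 min
Total credited: 19 h 30 min.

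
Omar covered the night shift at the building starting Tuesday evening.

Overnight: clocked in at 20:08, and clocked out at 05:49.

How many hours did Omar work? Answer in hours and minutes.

Overnight: 20:08 → midnight = 3 h 52 min; midnight → 05:49 = 5 h 49 min; span 9 h 41 min

9 h 41 min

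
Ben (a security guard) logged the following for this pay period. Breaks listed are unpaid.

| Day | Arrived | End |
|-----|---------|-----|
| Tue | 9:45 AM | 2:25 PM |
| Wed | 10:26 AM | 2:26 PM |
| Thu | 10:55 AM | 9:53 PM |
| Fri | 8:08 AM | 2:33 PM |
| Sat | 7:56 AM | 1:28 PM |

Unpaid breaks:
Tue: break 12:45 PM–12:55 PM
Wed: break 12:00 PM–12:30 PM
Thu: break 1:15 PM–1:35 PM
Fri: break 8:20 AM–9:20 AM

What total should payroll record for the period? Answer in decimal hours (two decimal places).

Tue: 9:45 AM–2:25 PM = 4 h 40 min; less 10 min break → 4 h 30 min
Wed: 10:26 AM–2:26 PM = 4 h 0 min; less 30 min break → 3 h 30 min
Thu: 10:55 AM–9:53 PM = 10 h 58 min; less 20 min break → 10 h 38 min
Fri: 8:08 AM–2:33 PM = 6 h 25 min; less 60 min break → 5 h 25 min
Sat: 7:56 AM–1:28 PM = 5 h 32 min
Total: 4 h 30 min + 3 h 30 min + 10 h 38 min + 5 h 25 min + 5 h 32 min = 29 h 35 min.

29.58 hours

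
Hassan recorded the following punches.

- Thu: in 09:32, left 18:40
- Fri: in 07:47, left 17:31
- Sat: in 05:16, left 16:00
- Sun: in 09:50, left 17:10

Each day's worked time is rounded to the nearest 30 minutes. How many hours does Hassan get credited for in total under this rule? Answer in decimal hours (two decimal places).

Thu: 09:32–18:40 = 9 h 8 min → rounds to 9 h 0 min
Fri: 07:47–17:31 = 9 h 44 min → rounds to 9 h 30 min
Sat: 05:16–16:00 = 10 h 44 min → rounds to 10 h 30 min
Sun: 09:50–17:10 = 7 h 20 min → rounds to 7 h 30 min
Total credited: 36 h 30 min.

36.50 hours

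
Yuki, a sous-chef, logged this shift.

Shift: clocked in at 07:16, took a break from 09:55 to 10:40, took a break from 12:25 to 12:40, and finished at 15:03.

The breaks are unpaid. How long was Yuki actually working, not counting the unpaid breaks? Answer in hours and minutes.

6 h 47 min

Shift: 07:16–15:03 = 7 h 47 min; less 60 min break → 6 h 47 min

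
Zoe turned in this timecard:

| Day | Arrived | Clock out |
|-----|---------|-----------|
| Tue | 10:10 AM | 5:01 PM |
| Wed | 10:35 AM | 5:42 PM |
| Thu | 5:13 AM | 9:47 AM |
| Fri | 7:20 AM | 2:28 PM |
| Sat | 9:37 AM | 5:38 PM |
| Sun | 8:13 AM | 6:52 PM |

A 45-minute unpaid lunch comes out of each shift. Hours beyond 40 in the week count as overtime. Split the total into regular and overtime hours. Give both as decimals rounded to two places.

Regular 39.83 hours, overtime 0.00 hours

Tue: 10:10 AM–5:01 PM = 6 h 51 min; less 45 min break → 6 h 6 min
Wed: 10:35 AM–5:42 PM = 7 h 7 min; less 45 min break → 6 h 22 min
Thu: 5:13 AM–9:47 AM = 4 h 34 min; less 45 min break → 3 h 49 min
Fri: 7:20 AM–2:28 PM = 7 h 8 min; less 45 min break → 6 h 23 min
Sat: 9:37 AM–5:38 PM = 8 h 1 min; less 45 min break → 7 h 16 min
Sun: 8:13 AM–6:52 PM = 10 h 39 min; less 45 min break → 9 h 54 min
Total worked: 39 h 50 min = 39.83 h.
Threshold 40 h → overtime 0 h 0 min, regular 39 h 50 min.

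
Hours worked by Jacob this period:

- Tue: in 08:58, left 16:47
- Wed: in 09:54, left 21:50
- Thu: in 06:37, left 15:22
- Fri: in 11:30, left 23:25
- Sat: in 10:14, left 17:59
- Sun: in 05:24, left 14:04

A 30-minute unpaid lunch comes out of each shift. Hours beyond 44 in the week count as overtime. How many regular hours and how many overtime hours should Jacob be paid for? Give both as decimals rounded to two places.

Regular 44.00 hours, overtime 9.83 hours

Tue: 08:58–16:47 = 7 h 49 min; less 30 min break → 7 h 19 min
Wed: 09:54–21:50 = 11 h 56 min; less 30 min break → 11 h 26 min
Thu: 06:37–15:22 = 8 h 45 min; less 30 min break → 8 h 15 min
Fri: 11:30–23:25 = 11 h 55 min; less 30 min break → 11 h 25 min
Sat: 10:14–17:59 = 7 h 45 min; less 30 min break → 7 h 15 min
Sun: 05:24–14:04 = 8 h 40 min; less 30 min break → 8 h 10 min
Total worked: 53 h 50 min = 53.83 h.
Threshold 44 h → overtime 9 h 50 min, regular 44 h 0 min.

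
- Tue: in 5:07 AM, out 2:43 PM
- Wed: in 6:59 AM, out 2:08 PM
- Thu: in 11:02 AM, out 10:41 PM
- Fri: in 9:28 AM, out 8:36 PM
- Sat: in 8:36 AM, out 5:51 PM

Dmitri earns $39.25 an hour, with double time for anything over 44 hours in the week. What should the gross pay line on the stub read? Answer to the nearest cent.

Tue: 5:07 AM–2:43 PM = 9 h 36 min
Wed: 6:59 AM–2:08 PM = 7 h 9 min
Thu: 11:02 AM–10:41 PM = 11 h 39 min
Fri: 9:28 AM–8:36 PM = 11 h 8 min
Sat: 8:36 AM–5:51 PM = 9 h 15 min
Total worked: 48 h 47 min = 2927 min.
Regular 44 h 0 min = 2640 min at $39.25/h; overtime 4 h 47 min = 287 min at $78.50/h.
Pay = (2640 × $39.25 + 287 × $78.50) ÷ 60 = $2102.49.

$2102.49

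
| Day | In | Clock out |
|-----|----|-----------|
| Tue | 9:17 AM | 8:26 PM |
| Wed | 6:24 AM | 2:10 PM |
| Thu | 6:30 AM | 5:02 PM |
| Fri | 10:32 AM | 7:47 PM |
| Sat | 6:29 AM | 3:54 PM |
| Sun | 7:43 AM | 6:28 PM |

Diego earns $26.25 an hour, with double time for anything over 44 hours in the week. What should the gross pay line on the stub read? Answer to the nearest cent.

$1935.50

Tue: 9:17 AM–8:26 PM = 11 h 9 min
Wed: 6:24 AM–2:10 PM = 7 h 46 min
Thu: 6:30 AM–5:02 PM = 10 h 32 min
Fri: 10:32 AM–7:47 PM = 9 h 15 min
Sat: 6:29 AM–3:54 PM = 9 h 25 min
Sun: 7:43 AM–6:28 PM = 10 h 45 min
Total worked: 58 h 52 min = 3532 min.
Regular 44 h 0 min = 2640 min at $26.25/h; overtime 14 h 52 min = 892 min at $52.50/h.
Pay = (2640 × $26.25 + 892 × $52.50) ÷ 60 = $1935.50.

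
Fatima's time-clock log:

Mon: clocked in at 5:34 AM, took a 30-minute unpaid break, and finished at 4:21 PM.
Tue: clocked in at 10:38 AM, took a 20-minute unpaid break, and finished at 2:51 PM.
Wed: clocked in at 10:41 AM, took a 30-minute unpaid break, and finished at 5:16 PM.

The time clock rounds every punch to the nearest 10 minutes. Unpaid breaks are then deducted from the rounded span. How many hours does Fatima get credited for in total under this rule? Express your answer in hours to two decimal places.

Mon: in 5:34 AM→5:30 AM, out 4:21 PM→4:20 PM; 10 h 50 min − 30 min = 10 h 20 min
Tue: in 10:38 AM→10:40 AM, out 2:51 PM→2:50 PM; 4 h 10 min − 20 min = 3 h 50 min
Wed: in 10:41 AM→10:40 AM, out 5:16 PM→5:20 PM; 6 h 40 min − 30 min = 6 h 10 min
Total credited: 20 h 20 min.

20.33 hours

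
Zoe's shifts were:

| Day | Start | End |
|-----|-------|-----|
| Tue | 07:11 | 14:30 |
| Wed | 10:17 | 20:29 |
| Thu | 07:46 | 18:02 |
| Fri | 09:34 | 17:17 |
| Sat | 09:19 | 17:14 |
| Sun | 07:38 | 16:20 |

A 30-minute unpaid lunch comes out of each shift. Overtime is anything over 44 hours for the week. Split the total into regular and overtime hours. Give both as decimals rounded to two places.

Tue: 07:11–14:30 = 7 h 19 min; less 30 min break → 6 h 49 min
Wed: 10:17–20:29 = 10 h 12 min; less 30 min break → 9 h 42 min
Thu: 07:46–18:02 = 10 h 16 min; less 30 min break → 9 h 46 min
Fri: 09:34–17:17 = 7 h 43 min; less 30 min break → 7 h 13 min
Sat: 09:19–17:14 = 7 h 55 min; less 30 min break → 7 h 25 min
Sun: 07:38–16:20 = 8 h 42 min; less 30 min break → 8 h 12 min
Total worked: 49 h 7 min = 49.12 h.
Threshold 44 h → overtime 5 h 7 min, regular 44 h 0 min.

Regular 44.00 hours, overtime 5.12 hours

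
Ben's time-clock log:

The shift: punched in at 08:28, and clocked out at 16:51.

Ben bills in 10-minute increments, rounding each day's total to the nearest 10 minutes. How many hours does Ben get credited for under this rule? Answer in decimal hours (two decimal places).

8.33 hours

The shift: 08:28–16:51 = 8 h 23 min → rounds to 8 h 20 min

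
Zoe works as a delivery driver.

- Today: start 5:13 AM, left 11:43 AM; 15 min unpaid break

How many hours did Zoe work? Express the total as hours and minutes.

6 h 15 min

Today: 5:13 AM–11:43 AM = 6 h 30 min; less 15 min break → 6 h 15 min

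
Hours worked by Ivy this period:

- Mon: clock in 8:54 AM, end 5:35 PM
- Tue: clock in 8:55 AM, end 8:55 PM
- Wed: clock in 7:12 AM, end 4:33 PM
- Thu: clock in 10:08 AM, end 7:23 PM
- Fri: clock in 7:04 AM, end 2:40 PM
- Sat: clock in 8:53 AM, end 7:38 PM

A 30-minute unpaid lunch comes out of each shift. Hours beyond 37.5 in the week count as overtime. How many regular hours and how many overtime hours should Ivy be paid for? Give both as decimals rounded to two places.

Mon: 8:54 AM–5:35 PM = 8 h 41 min; less 30 min break → 8 h 11 min
Tue: 8:55 AM–8:55 PM = 12 h 0 min; less 30 min break → 11 h 30 min
Wed: 7:12 AM–4:33 PM = 9 h 21 min; less 30 min break → 8 h 51 min
Thu: 10:08 AM–7:23 PM = 9 h 15 min; less 30 min break → 8 h 45 min
Fri: 7:04 AM–2:40 PM = 7 h 36 min; less 30 min break → 7 h 6 min
Sat: 8:53 AM–7:38 PM = 10 h 45 min; less 30 min break → 10 h 15 min
Total worked: 54 h 38 min = 54.63 h.
Threshold 37.5 h → overtime 17 h 8 min, regular 37 h 30 min.

Regular 37.50 hours, overtime 17.13 hours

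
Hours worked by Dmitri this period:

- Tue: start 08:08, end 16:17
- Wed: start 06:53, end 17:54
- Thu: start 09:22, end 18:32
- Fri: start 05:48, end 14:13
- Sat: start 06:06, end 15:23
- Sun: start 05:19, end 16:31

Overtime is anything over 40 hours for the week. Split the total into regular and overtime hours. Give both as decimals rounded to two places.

Regular 40.00 hours, overtime 17.23 hours

Tue: 08:08–16:17 = 8 h 9 min
Wed: 06:53–17:54 = 11 h 1 min
Thu: 09:22–18:32 = 9 h 10 min
Fri: 05:48–14:13 = 8 h 25 min
Sat: 06:06–15:23 = 9 h 17 min
Sun: 05:19–16:31 = 11 h 12 min
Total worked: 57 h 14 min = 57.23 h.
Threshold 40 h → overtime 17 h 14 min, regular 40 h 0 min.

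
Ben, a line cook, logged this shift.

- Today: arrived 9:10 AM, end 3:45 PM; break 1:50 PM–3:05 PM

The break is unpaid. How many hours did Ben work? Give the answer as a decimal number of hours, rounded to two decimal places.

Today: 9:10 AM–3:45 PM = 6 h 35 min; less 75 min break → 5 h 20 min

5.33 hours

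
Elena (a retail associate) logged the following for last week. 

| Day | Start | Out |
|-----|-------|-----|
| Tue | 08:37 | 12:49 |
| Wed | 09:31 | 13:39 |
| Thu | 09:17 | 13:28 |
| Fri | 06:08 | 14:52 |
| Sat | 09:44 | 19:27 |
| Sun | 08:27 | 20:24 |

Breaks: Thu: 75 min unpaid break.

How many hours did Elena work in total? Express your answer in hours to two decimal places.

Tue: 08:37–12:49 = 4 h 12 min
Wed: 09:31–13:39 = 4 h 8 min
Thu: 09:17–13:28 = 4 h 11 min; less 75 min break → 2 h 56 min
Fri: 06:08–14:52 = 8 h 44 min
Sat: 09:44–19:27 = 9 h 43 min
Sun: 08:27–20:24 = 11 h 57 min
Total: 4 h 12 min + 4 h 8 min + 2 h 56 min + 8 h 44 min + 9 h 43 min + 11 h 57 min = 41 h 40 min.

41.67 hours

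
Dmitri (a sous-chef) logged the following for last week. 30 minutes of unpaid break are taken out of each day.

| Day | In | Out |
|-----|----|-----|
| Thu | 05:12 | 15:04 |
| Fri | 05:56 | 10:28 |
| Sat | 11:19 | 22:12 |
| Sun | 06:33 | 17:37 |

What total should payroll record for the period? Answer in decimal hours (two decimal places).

Thu: 05:12–15:04 = 9 h 52 min; less 30 min break → 9 h 22 min
Fri: 05:56–10:28 = 4 h 32 min; less 30 min break → 4 h 2 min
Sat: 11:19–22:12 = 10 h 53 min; less 30 min break → 10 h 23 min
Sun: 06:33–17:37 = 11 h 4 min; less 30 min break → 10 h 34 min
Total: 9 h 22 min + 4 h 2 min + 10 h 23 min + 10 h 34 min = 34 h 21 min.

34.35 hours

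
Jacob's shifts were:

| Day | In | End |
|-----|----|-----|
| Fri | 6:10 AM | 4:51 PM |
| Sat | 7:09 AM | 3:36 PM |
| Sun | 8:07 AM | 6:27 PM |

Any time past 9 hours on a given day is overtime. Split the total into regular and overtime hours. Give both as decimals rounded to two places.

Fri: 6:10 AM–4:51 PM = 10 h 41 min
Sat: 7:09 AM–3:36 PM = 8 h 27 min
Sun: 8:07 AM–6:27 PM = 10 h 20 min
Fri reg 9 h 0 min / OT 1 h 41 min; Sat reg 8 h 27 min / OT 0 h 0 min; Sun reg 9 h 0 min / OT 1 h 20 min.
Totals: regular 26 h 27 min, overtime 3 h 1 min.

Regular 26.45 hours, overtime 3.02 hours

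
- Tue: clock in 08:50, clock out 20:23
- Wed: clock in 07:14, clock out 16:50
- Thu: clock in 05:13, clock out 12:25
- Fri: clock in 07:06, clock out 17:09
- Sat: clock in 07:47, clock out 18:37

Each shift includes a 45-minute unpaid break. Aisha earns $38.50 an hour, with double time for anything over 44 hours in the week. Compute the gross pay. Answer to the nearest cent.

Tue: 08:50–20:23 = 11 h 33 min; less 45 min break → 10 h 48 min
Wed: 07:14–16:50 = 9 h 36 min; less 45 min break → 8 h 51 min
Thu: 05:13–12:25 = 7 h 12 min; less 45 min break → 6 h 27 min
Fri: 07:06–17:09 = 10 h 3 min; less 45 min break → 9 h 18 min
Sat: 07:47–18:37 = 10 h 50 min; less 45 min break → 10 h 5 min
Total worked: 45 h 29 min = 2729 min.
Regular 44 h 0 min = 2640 min at $38.50/h; overtime 1 h 29 min = 89 min at $77.00/h.
Pay = (2640 × $38.50 + 89 × $77.00) ÷ 60 = $1808.22.

$1808.22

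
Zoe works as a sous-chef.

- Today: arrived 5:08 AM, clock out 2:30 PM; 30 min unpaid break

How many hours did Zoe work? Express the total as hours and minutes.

Today: 5:08 AM–2:30 PM = 9 h 22 min; less 30 min break → 8 h 52 min

8 h 52 min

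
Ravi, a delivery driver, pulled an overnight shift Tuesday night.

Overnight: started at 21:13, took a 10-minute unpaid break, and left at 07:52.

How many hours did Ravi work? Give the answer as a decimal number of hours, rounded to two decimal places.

Overnight: 21:13 → midnight = 2 h 47 min; midnight → 07:52 = 7 h 52 min; span 10 h 39 min; less 10 min break → 10 h 29 min

10.48 hours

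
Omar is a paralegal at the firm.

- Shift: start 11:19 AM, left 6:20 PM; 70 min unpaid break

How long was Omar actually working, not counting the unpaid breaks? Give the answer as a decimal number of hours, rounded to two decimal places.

Shift: 11:19 AM–6:20 PM = 7 h 1 min; less 70 min break → 5 h 51 min

5.85 hours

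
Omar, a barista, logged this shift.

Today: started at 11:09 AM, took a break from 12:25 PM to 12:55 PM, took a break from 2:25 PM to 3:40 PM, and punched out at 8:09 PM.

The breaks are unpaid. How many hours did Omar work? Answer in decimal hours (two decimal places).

Today: 11:09 AM–8:09 PM = 9 h 0 min; less 105 min break → 7 h 15 min

7.25 hours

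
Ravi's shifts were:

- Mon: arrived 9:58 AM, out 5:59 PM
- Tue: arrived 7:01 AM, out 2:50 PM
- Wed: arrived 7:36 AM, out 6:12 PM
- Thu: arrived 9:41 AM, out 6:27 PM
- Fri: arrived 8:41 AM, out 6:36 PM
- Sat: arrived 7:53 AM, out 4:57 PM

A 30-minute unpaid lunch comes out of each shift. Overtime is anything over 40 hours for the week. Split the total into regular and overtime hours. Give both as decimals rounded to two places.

Mon: 9:58 AM–5:59 PM = 8 h 1 min; less 30 min break → 7 h 31 min
Tue: 7:01 AM–2:50 PM = 7 h 49 min; less 30 min break → 7 h 19 min
Wed: 7:36 AM–6:12 PM = 10 h 36 min; less 30 min break → 10 h 6 min
Thu: 9:41 AM–6:27 PM = 8 h 46 min; less 30 min break → 8 h 16 min
Fri: 8:41 AM–6:36 PM = 9 h 55 min; less 30 min break → 9 h 25 min
Sat: 7:53 AM–4:57 PM = 9 h 4 min; less 30 min break → 8 h 34 min
Total worked: 51 h 11 min = 51.18 h.
Threshold 40 h → overtime 11 h 11 min, regular 40 h 0 min.

Regular 40.00 hours, overtime 11.18 hours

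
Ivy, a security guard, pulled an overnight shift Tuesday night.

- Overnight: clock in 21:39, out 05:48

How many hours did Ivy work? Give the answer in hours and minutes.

8 h 9 min

Overnight: 21:39 → midnight = 2 h 21 min; midnight → 05:48 = 5 h 48 min; span 8 h 9 min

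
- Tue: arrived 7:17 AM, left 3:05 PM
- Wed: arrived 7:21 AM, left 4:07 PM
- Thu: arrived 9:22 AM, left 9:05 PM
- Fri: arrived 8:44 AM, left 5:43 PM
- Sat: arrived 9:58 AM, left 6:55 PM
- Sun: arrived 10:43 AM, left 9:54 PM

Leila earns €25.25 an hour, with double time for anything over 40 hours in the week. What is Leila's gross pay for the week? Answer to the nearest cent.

€1888.70

Tue: 7:17 AM–3:05 PM = 7 h 48 min
Wed: 7:21 AM–4:07 PM = 8 h 46 min
Thu: 9:22 AM–9:05 PM = 11 h 43 min
Fri: 8:44 AM–5:43 PM = 8 h 59 min
Sat: 9:58 AM–6:55 PM = 8 h 57 min
Sun: 10:43 AM–9:54 PM = 11 h 11 min
Total worked: 57 h 24 min = 3444 min.
Regular 40 h 0 min = 2400 min at €25.25/h; overtime 17 h 24 min = 1044 min at €50.50/h.
Pay = (2400 × €25.25 + 1044 × €50.50) ÷ 60 = €1888.70.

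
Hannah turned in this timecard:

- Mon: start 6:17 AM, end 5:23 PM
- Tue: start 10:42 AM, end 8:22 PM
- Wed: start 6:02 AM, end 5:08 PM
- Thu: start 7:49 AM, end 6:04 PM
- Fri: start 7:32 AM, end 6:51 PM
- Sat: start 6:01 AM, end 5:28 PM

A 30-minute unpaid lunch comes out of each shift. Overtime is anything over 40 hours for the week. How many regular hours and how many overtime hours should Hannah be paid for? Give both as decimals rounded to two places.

Regular 40.00 hours, overtime 21.88 hours

Mon: 6:17 AM–5:23 PM = 11 h 6 min; less 30 min break → 10 h 36 min
Tue: 10:42 AM–8:22 PM = 9 h 40 min; less 30 min break → 9 h 10 min
Wed: 6:02 AM–5:08 PM = 11 h 6 min; less 30 min break → 10 h 36 min
Thu: 7:49 AM–6:04 PM = 10 h 15 min; less 30 min break → 9 h 45 min
Fri: 7:32 AM–6:51 PM = 11 h 19 min; less 30 min break → 10 h 49 min
Sat: 6:01 AM–5:28 PM = 11 h 27 min; less 30 min break → 10 h 57 min
Total worked: 61 h 53 min = 61.88 h.
Threshold 40 h → overtime 21 h 53 min, regular 40 h 0 min.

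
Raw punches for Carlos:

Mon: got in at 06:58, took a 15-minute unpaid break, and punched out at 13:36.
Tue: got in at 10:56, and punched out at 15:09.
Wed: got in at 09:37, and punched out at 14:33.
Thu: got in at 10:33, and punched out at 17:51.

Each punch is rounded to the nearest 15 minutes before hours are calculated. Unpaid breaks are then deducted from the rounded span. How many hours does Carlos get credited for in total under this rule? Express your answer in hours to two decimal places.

22.75 hours

Mon: in 06:58→07:00, out 13:36→13:30; 6 h 30 min − 15 min = 6 h 15 min
Tue: in 10:56→11:00, out 15:09→15:15; 4 h 15 min
Wed: in 09:37→09:30, out 14:33→14:30; 5 h 0 min
Thu: in 10:33→10:30, out 17:51→17:45; 7 h 15 min
Total credited: 22 h 45 min.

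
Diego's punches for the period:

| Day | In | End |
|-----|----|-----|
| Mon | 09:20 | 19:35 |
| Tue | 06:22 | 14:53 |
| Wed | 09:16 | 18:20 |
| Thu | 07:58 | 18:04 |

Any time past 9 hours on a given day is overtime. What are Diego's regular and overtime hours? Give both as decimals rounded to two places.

Mon: 09:20–19:35 = 10 h 15 min
Tue: 06:22–14:53 = 8 h 31 min
Wed: 09:16–18:20 = 9 h 4 min
Thu: 07:58–18:04 = 10 h 6 min
Mon reg 9 h 0 min / OT 1 h 15 min; Tue reg 8 h 31 min / OT 0 h 0 min; Wed reg 9 h 0 min / OT 0 h 4 min; Thu reg 9 h 0 min / OT 1 h 6 min.
Totals: regular 35 h 31 min, overtime 2 h 25 min.

Regular 35.52 hours, overtime 2.42 hours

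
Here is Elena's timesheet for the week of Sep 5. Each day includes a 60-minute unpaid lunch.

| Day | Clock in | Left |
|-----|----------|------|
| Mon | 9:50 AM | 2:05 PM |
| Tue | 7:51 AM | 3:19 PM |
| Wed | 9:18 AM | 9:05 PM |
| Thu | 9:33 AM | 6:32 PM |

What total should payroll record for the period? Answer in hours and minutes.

Mon: 9:50 AM–2:05 PM = 4 h 15 min; less 60 min break → 3 h 15 min
Tue: 7:51 AM–3:19 PM = 7 h 28 min; less 60 min break → 6 h 28 min
Wed: 9:18 AM–9:05 PM = 11 h 47 min; less 60 min break → 10 h 47 min
Thu: 9:33 AM–6:32 PM = 8 h 59 min; less 60 min break → 7 h 59 min
Total: 3 h 15 min + 6 h 28 min + 10 h 47 min + 7 h 59 min = 28 h 29 min.

28 h 29 min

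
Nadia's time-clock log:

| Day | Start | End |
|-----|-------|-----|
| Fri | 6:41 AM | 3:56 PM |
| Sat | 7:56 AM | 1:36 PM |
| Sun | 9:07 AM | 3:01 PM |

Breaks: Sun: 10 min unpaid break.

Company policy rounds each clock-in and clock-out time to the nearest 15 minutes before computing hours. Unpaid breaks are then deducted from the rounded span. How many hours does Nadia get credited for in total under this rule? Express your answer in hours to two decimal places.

20.58 hours

Fri: in 6:41 AM→6:45 AM, out 3:56 PM→4:00 PM; 9 h 15 min
Sat: in 7:56 AM→8:00 AM, out 1:36 PM→1:30 PM; 5 h 30 min
Sun: in 9:07 AM→9:00 AM, out 3:01 PM→3:00 PM; 6 h 0 min − 10 min = 5 h 50 min
Total credited: 20 h 35 min.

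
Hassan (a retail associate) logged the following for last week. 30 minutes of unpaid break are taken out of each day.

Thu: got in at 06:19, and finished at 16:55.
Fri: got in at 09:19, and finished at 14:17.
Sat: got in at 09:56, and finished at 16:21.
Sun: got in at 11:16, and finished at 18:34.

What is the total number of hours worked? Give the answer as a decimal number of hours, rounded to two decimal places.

Thu: 06:19–16:55 = 10 h 36 min; less 30 min break → 10 h 6 min
Fri: 09:19–14:17 = 4 h 58 min; less 30 min break → 4 h 28 min
Sat: 09:56–16:21 = 6 h 25 min; less 30 min break → 5 h 55 min
Sun: 11:16–18:34 = 7 h 18 min; less 30 min break → 6 h 48 min
Total: 10 h 6 min + 4 h 28 min + 5 h 55 min + 6 h 48 min = 27 h 17 min.

27.28 hours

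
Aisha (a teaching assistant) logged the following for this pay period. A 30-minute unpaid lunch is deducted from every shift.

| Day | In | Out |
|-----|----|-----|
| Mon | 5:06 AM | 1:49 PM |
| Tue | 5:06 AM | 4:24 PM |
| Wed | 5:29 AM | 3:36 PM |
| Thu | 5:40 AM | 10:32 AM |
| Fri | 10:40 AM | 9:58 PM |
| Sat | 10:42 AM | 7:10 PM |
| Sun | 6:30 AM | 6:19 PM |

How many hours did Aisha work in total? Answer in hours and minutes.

Mon: 5:06 AM–1:49 PM = 8 h 43 min; less 30 min break → 8 h 13 min
Tue: 5:06 AM–4:24 PM = 11 h 18 min; less 30 min break → 10 h 48 min
Wed: 5:29 AM–3:36 PM = 10 h 7 min; less 30 min break → 9 h 37 min
Thu: 5:40 AM–10:32 AM = 4 h 52 min; less 30 min break → 4 h 22 min
Fri: 10:40 AM–9:58 PM = 11 h 18 min; less 30 min break → 10 h 48 min
Sat: 10:42 AM–7:10 PM = 8 h 28 min; less 30 min break → 7 h 58 min
Sun: 6:30 AM–6:19 PM = 11 h 49 min; less 30 min break → 11 h 19 min
Total: 8 h 13 min + 10 h 48 min + 9 h 37 min + 4 h 22 min + 10 h 48 min + 7 h 58 min + 11 h 19 min = 63 h 5 min.

63 h 5 min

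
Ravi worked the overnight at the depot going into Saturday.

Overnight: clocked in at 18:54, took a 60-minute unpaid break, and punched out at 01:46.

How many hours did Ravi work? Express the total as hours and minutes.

5 h 52 min

Overnight: 18:54 → midnight = 5 h 6 min; midnight → 01:46 = 1 h 46 min; span 6 h 52 min; less 60 min break → 5 h 52 min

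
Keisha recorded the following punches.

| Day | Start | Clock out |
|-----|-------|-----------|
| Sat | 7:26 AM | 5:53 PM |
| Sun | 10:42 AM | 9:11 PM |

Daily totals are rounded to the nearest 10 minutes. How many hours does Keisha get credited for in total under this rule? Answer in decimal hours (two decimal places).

Sat: 7:26 AM–5:53 PM = 10 h 27 min → rounds to 10 h 30 min
Sun: 10:42 AM–9:11 PM = 10 h 29 min → rounds to 10 h 30 min
Total credited: 21 h 0 min.

21.00 hours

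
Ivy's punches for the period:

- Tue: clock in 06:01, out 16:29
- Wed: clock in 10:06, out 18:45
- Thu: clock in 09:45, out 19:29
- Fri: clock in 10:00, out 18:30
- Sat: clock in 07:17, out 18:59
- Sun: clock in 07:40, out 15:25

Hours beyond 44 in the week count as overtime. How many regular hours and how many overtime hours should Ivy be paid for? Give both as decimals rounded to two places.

Tue: 06:01–16:29 = 10 h 28 min
Wed: 10:06–18:45 = 8 h 39 min
Thu: 09:45–19:29 = 9 h 44 min
Fri: 10:00–18:30 = 8 h 30 min
Sat: 07:17–18:59 = 11 h 42 min
Sun: 07:40–15:25 = 7 h 45 min
Total worked: 56 h 48 min = 56.80 h.
Threshold 44 h → overtime 12 h 48 min, regular 44 h 0 min.

Regular 44.00 hours, overtime 12.80 hours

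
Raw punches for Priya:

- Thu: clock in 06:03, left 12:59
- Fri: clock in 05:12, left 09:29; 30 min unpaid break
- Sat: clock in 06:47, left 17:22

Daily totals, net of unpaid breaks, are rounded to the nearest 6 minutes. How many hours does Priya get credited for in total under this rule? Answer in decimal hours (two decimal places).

Thu: 06:03–12:59 = 6 h 56 min → rounds to 6 h 54 min
Fri: 05:12–09:29 = 4 h 17 min − 30 min = 3 h 47 min → rounds to 3 h 48 min
Sat: 06:47–17:22 = 10 h 35 min → rounds to 10 h 36 min
Total credited: 21 h 18 min.

21.30 hours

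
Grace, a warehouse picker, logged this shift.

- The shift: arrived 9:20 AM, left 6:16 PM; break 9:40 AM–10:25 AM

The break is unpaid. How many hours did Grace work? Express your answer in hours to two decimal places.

The shift: 9:20 AM–6:16 PM = 8 h 56 min; less 45 min break → 8 h 11 min

8.18 hours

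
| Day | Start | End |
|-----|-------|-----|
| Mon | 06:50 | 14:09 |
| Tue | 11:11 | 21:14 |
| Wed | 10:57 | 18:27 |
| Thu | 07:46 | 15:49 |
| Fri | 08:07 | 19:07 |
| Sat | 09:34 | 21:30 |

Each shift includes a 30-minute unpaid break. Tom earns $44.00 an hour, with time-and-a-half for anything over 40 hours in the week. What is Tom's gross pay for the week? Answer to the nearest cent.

Mon: 06:50–14:09 = 7 h 19 min; less 30 min break → 6 h 49 min
Tue: 11:11–21:14 = 10 h 3 min; less 30 min break → 9 h 33 min
Wed: 10:57–18:27 = 7 h 30 min; less 30 min break → 7 h 0 min
Thu: 07:46–15:49 = 8 h 3 min; less 30 min break → 7 h 33 min
Fri: 08:07–19:07 = 11 h 0 min; less 30 min break → 10 h 30 min
Sat: 09:34–21:30 = 11 h 56 min; less 30 min break → 11 h 26 min
Total worked: 52 h 51 min = 3171 min.
Regular 40 h 0 min = 2400 min at $44.00/h; overtime 12 h 51 min = 771 min at $66.00/h.
Pay = (2400 × $44.00 + 771 × $66.00) ÷ 60 = $2608.10.

$2608.10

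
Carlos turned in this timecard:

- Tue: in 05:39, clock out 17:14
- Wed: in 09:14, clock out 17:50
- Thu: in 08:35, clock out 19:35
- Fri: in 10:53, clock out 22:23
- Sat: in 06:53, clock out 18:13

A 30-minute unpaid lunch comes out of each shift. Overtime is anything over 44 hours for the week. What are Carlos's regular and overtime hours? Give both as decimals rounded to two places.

Regular 44.00 hours, overtime 7.52 hours

Tue: 05:39–17:14 = 11 h 35 min; less 30 min break → 11 h 5 min
Wed: 09:14–17:50 = 8 h 36 min; less 30 min break → 8 h 6 min
Thu: 08:35–19:35 = 11 h 0 min; less 30 min break → 10 h 30 min
Fri: 10:53–22:23 = 11 h 30 min; less 30 min break → 11 h 0 min
Sat: 06:53–18:13 = 11 h 20 min; less 30 min break → 10 h 50 min
Total worked: 51 h 31 min = 51.52 h.
Threshold 44 h → overtime 7 h 31 min, regular 44 h 0 min.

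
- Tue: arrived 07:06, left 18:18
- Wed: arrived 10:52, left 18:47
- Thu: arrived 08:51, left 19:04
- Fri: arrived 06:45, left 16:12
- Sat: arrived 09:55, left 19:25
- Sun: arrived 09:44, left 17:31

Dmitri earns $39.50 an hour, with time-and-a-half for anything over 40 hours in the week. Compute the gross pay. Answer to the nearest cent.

$2531.95

Tue: 07:06–18:18 = 11 h 12 min
Wed: 10:52–18:47 = 7 h 55 min
Thu: 08:51–19:04 = 10 h 13 min
Fri: 06:45–16:12 = 9 h 27 min
Sat: 09:55–19:25 = 9 h 30 min
Sun: 09:44–17:31 = 7 h 47 min
Total worked: 56 h 4 min = 3364 min.
Regular 40 h 0 min = 2400 min at $39.50/h; overtime 16 h 4 min = 964 min at $59.25/h.
Pay = (2400 × $39.50 + 964 × $59.25) ÷ 60 = $2531.95.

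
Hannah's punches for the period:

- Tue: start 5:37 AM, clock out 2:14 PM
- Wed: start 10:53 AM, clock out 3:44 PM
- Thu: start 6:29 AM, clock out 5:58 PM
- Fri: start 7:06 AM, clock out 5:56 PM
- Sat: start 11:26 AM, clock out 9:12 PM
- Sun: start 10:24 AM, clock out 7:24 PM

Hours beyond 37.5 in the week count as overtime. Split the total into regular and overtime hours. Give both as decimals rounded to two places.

Tue: 5:37 AM–2:14 PM = 8 h 37 min
Wed: 10:53 AM–3:44 PM = 4 h 51 min
Thu: 6:29 AM–5:58 PM = 11 h 29 min
Fri: 7:06 AM–5:56 PM = 10 h 50 min
Sat: 11:26 AM–9:12 PM = 9 h 46 min
Sun: 10:24 AM–7:24 PM = 9 h 0 min
Total worked: 54 h 33 min = 54.55 h.
Threshold 37.5 h → overtime 17 h 3 min, regular 37 h 30 min.

Regular 37.50 hours, overtime 17.05 hours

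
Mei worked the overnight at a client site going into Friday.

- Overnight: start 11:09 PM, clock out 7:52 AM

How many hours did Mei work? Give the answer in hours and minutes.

8 h 43 min

Overnight: 11:09 PM → midnight = 0 h 51 min; midnight → 7:52 AM = 7 h 52 min; span 8 h 43 min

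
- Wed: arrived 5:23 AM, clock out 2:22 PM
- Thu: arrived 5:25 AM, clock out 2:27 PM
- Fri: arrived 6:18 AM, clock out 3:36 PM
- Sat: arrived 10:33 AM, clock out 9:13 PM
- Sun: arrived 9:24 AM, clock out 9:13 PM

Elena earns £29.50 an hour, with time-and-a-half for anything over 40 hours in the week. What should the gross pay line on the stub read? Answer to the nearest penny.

Wed: 5:23 AM–2:22 PM = 8 h 59 min
Thu: 5:25 AM–2:27 PM = 9 h 2 min
Fri: 6:18 AM–3:36 PM = 9 h 18 min
Sat: 10:33 AM–9:13 PM = 10 h 40 min
Sun: 9:24 AM–9:13 PM = 11 h 49 min
Total worked: 49 h 48 min = 2988 min.
Regular 40 h 0 min = 2400 min at £29.50/h; overtime 9 h 48 min = 588 min at £44.25/h.
Pay = (2400 × £29.50 + 588 × £44.25) ÷ 60 = £1613.65.

£1613.65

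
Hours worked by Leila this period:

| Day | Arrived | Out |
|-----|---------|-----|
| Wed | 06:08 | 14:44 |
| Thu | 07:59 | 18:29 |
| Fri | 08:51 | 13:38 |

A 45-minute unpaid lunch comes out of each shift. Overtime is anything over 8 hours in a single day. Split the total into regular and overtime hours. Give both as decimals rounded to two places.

Wed: 06:08–14:44 = 8 h 36 min; less 45 min break → 7 h 51 min
Thu: 07:59–18:29 = 10 h 30 min; less 45 min break → 9 h 45 min
Fri: 08:51–13:38 = 4 h 47 min; less 45 min break → 4 h 2 min
Wed reg 7 h 51 min / OT 0 h 0 min; Thu reg 8 h 0 min / OT 1 h 45 min; Fri reg 4 h 2 min / OT 0 h 0 min.
Totals: regular 19 h 53 min, overtime 1 h 45 min.

Regular 19.88 hours, overtime 1.75 hours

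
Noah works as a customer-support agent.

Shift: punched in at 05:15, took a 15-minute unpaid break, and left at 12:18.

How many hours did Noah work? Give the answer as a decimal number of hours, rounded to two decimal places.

Shift: 05:15–12:18 = 7 h 3 min; less 15 min break → 6 h 48 min

6.80 hours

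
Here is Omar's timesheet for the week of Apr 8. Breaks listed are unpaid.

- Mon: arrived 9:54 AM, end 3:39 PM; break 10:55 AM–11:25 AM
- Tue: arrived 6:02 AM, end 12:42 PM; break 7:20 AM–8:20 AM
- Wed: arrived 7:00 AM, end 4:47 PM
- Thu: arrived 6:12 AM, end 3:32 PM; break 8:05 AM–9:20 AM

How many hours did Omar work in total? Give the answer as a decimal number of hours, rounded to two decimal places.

Mon: 9:54 AM–3:39 PM = 5 h 45 min; less 30 min break → 5 h 15 min
Tue: 6:02 AM–12:42 PM = 6 h 40 min; less 60 min break → 5 h 40 min
Wed: 7:00 AM–4:47 PM = 9 h 47 min
Thu: 6:12 AM–3:32 PM = 9 h 20 min; less 75 min break → 8 h 5 min
Total: 5 h 15 min + 5 h 40 min + 9 h 47 min + 8 h 5 min = 28 h 47 min.

28.78 hours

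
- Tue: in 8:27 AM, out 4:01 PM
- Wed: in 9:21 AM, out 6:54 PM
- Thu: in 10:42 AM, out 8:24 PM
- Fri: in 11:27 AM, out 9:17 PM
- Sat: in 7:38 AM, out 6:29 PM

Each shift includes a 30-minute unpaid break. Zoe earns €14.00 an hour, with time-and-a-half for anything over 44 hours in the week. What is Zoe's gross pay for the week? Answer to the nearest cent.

Tue: 8:27 AM–4:01 PM = 7 h 34 min; less 30 min break → 7 h 4 min
Wed: 9:21 AM–6:54 PM = 9 h 33 min; less 30 min break → 9 h 3 min
Thu: 10:42 AM–8:24 PM = 9 h 42 min; less 30 min break → 9 h 12 min
Fri: 11:27 AM–9:17 PM = 9 h 50 min; less 30 min break → 9 h 20 min
Sat: 7:38 AM–6:29 PM = 10 h 51 min; less 30 min break → 10 h 21 min
Total worked: 45 h 0 min = 2700 min.
Regular 44 h 0 min = 2640 min at €14.00/h; overtime 1 h 0 min = 60 min at €21.00/h.
Pay = (2640 × €14.00 + 60 × €21.00) ÷ 60 = €637.00.

€637.00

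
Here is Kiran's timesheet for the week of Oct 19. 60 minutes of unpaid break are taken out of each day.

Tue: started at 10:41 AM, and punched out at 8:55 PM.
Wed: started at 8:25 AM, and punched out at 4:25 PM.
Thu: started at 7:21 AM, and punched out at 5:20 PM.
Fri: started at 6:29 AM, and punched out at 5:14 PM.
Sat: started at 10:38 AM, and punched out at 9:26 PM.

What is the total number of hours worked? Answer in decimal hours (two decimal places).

44.77 hours

Tue: 10:41 AM–8:55 PM = 10 h 14 min; less 60 min break → 9 h 14 min
Wed: 8:25 AM–4:25 PM = 8 h 0 min; less 60 min break → 7 h 0 min
Thu: 7:21 AM–5:20 PM = 9 h 59 min; less 60 min break → 8 h 59 min
Fri: 6:29 AM–5:14 PM = 10 h 45 min; less 60 min break → 9 h 45 min
Sat: 10:38 AM–9:26 PM = 10 h 48 min; less 60 min break → 9 h 48 min
Total: 9 h 14 min + 7 h 0 min + 8 h 59 min + 9 h 45 min + 9 h 48 min = 44 h 46 min.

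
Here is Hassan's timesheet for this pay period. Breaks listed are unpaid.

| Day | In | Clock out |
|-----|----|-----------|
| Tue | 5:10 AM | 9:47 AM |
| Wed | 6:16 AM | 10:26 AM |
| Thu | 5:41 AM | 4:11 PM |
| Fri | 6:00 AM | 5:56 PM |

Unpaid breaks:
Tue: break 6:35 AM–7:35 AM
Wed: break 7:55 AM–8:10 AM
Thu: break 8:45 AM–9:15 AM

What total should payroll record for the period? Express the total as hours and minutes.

29 h 28 min

Tue: 5:10 AM–9:47 AM = 4 h 37 min; less 60 min break → 3 h 37 min
Wed: 6:16 AM–10:26 AM = 4 h 10 min; less 15 min break → 3 h 55 min
Thu: 5:41 AM–4:11 PM = 10 h 30 min; less 30 min break → 10 h 0 min
Fri: 6:00 AM–5:56 PM = 11 h 56 min
Total: 3 h 37 min + 3 h 55 min + 10 h 0 min + 11 h 56 min = 29 h 28 min.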